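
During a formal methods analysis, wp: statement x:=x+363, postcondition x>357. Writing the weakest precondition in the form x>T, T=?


Formula: wp(x:=E, P) = P[E/x] (substitute E for x in postcondition)
Step 1: Postcondition: x>357
Step 2: Substitute x+363 for x: x+363>357
Step 3: Solve for x: x > 357-363 = -6

-6


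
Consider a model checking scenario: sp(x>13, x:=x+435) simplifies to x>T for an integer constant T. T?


Formula: sp(P, x:=E) = exists old_x. (x = E[old_x/x]) AND P[old_x/x] (old_x is the value of x before the assignment; eliminate old_x by solving x = E[old_x/x] for old_x)
Step 1: Precondition P: x>13, i.e. old_x > 13
Step 2: Assignment gives x = old_x + 435, so old_x = x - 435
Step 3: Substitute into P: x - 435 > 13
Step 4: Simplify: x > 13+435 = 448

448


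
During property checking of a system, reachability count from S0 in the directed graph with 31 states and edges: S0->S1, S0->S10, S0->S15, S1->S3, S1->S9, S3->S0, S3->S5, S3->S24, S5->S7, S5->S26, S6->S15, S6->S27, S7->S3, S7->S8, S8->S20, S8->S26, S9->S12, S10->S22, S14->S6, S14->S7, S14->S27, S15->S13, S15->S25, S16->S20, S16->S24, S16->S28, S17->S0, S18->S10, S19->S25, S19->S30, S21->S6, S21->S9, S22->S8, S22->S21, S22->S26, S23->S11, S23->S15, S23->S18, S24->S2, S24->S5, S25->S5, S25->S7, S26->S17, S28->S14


BFS from S0:
  layer 0: {S0}
  layer 1: {S1, S10, S15}
  layer 2: {S3, S9, S13, S22, S25}
  layer 3: {S5, S7, S8, S12, S21, S24, S26}
  layer 4: {S2, S6, S17, S20}
  layer 5: {S27}
Reachable set: {S0, S1, S2, S3, S5, S6, S7, S8, S9, S10, S12, S13, S15, S17, S20, S21, S22, S24, S25, S26, S27}
Count = 21

21


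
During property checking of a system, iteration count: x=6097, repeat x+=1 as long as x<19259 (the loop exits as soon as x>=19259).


Step 1: x goes from 6097 toward 19259 by 1; the body runs while x<19259, so iterations = ceil((bound-start)/step)
Step 2: Distance=13162
Step 3: ceil(13162/1)=13162

13162


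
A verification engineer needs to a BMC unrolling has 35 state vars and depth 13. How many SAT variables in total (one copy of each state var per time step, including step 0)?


BMC unrolls to depth k, creating one copy of each state var for steps 0..k.
Step count = 13 + 1 = 14 (steps 0 through 13)
Vars per step = 35
Total = 35 * 14 = 490

490


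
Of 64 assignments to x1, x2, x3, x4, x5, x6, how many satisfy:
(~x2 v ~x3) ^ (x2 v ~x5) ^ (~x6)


CNF with 3 clauses over 6 vars (64 assignments).
An assignment satisfies CNF iff every clause has >=1 true literal.
Check each row (bits = x1,x2,x3,x4,x5,x6; clause T/F shown):
  row 0 [000000]: clauses=TTT -> 1
  row 1 [000001]: clauses=TTF -> 0
  row 2 [000010]: clauses=TFT -> 0
  row 3 [000011]: clauses=TFF -> 0
  row 4 [000100]: clauses=TTT -> 1
  (every remaining row is evaluated the same way; all 64 results are listed next)
Full result column, 8 rows per line (x1,x2,x3 fixed per line; x4,x5,x6 runs 000..111 left to right):
  rows 0-7 [x1,x2,x3=000]: 10001000  (ones: 2)
  rows 8-15 [x1,x2,x3=001]: 10001000  (ones: 2)
  rows 16-23 [x1,x2,x3=010]: 10101010  (ones: 4)
  rows 24-31 [x1,x2,x3=011]: 00000000  (ones: 0)
  rows 32-39 [x1,x2,x3=100]: 10001000  (ones: 2)
  rows 40-47 [x1,x2,x3=101]: 10001000  (ones: 2)
  rows 48-55 [x1,x2,x3=110]: 10101010  (ones: 4)
  rows 56-63 [x1,x2,x3=111]: 00000000  (ones: 0)
Satisfying assignments = 2+2+4+0+2+2+4+0 = 16

16


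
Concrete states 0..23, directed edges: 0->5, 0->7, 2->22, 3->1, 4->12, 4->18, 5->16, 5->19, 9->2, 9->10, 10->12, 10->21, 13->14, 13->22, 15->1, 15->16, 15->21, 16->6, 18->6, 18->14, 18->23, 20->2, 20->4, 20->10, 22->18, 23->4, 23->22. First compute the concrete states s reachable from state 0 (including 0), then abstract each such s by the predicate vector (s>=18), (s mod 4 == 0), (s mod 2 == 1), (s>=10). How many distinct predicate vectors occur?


BFS from 0:
Concrete reachable: {0, 5, 6, 7, 16, 19}
Abstract via predicates (s>=18), (s mod 4 == 0), (s mod 2 == 1), (s>=10):
  (0,0,0,0) <- {6}
  (0,0,1,0) <- {5, 7}
  (0,1,0,0) <- {0}
  (0,1,0,1) <- {16}
  (1,0,1,1) <- {19}
Distinct abstract states = 5

5


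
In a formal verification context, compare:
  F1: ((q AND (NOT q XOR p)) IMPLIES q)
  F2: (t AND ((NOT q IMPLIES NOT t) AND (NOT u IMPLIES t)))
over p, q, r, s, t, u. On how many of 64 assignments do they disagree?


F1 = ((q AND (NOT q XOR p)) IMPLIES q)
F2 = (t AND ((NOT q IMPLIES NOT t) AND (NOT u IMPLIES t)))
Evaluate both on each of 64 rows (bits = p,q,r,s,t,u):
  row 0 [000000]: F1=1 F2=0 (differ) -> 1
  row 1 [000001]: F1=1 F2=0 (differ) -> 1
  row 2 [000010]: F1=1 F2=0 (differ) -> 1
  row 3 [000011]: F1=1 F2=0 (differ) -> 1
  row 4 [000100]: F1=1 F2=0 (differ) -> 1
  (every remaining row is evaluated the same way; all 64 results are listed next)
Full result column, 8 rows per line (p,q,r fixed per line; s,t,u runs 000..111 left to right):
  rows 0-7 [p,q,r=000]: 11111111  (ones: 8)
  rows 8-15 [p,q,r=001]: 11111111  (ones: 8)
  rows 16-23 [p,q,r=010]: 11001100  (ones: 4)
  rows 24-31 [p,q,r=011]: 11001100  (ones: 4)
  rows 32-39 [p,q,r=100]: 11111111  (ones: 8)
  rows 40-47 [p,q,r=101]: 11111111  (ones: 8)
  rows 48-55 [p,q,r=110]: 11001100  (ones: 4)
  rows 56-63 [p,q,r=111]: 11001100  (ones: 4)
Disagreements = 8+8+4+4+8+8+4+4 = 48

48


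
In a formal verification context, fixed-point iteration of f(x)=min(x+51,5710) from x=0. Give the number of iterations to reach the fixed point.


Step 1: x=0, cap=5710, increment=51
Step 2: x grows by 51 each step until capped at 5710; fixed point is x=5710
Step 3: iterations = ceil(5710/51) = 112

112


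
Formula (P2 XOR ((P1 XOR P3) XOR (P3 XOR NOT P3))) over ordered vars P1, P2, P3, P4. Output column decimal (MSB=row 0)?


Formula: (P2 XOR ((P1 XOR P3) XOR (P3 XOR NOT P3))) over P1, P2, P3, P4 (16 rows)
Evaluate each row (bits = P1,P2,P3,P4, MSB first):
  row 0 [0000]: (0 XOR ((0 XOR 0) XOR (0 XOR NOT 0))) -> 1
  row 1 [0001]: (0 XOR ((0 XOR 0) XOR (0 XOR NOT 0))) -> 1
  row 2 [0010]: (0 XOR ((0 XOR 1) XOR (1 XOR NOT 1))) -> 0
  row 3 [0011]: (0 XOR ((0 XOR 1) XOR (1 XOR NOT 1))) -> 0
  row 4 [0100]: (1 XOR ((0 XOR 0) XOR (0 XOR NOT 0))) -> 0
  row 5 [0101]: (1 XOR ((0 XOR 0) XOR (0 XOR NOT 0))) -> 0
  row 6 [0110]: (1 XOR ((0 XOR 1) XOR (1 XOR NOT 1))) -> 1
  row 7 [0111]: (1 XOR ((0 XOR 1) XOR (1 XOR NOT 1))) -> 1
  row 8 [1000]: (0 XOR ((1 XOR 0) XOR (0 XOR NOT 0))) -> 0
  row 9 [1001]: (0 XOR ((1 XOR 0) XOR (0 XOR NOT 0))) -> 0
  row 10 [1010]: (0 XOR ((1 XOR 1) XOR (1 XOR NOT 1))) -> 1
  row 11 [1011]: (0 XOR ((1 XOR 1) XOR (1 XOR NOT 1))) -> 1
  row 12 [1100]: (1 XOR ((1 XOR 0) XOR (0 XOR NOT 0))) -> 1
  row 13 [1101]: (1 XOR ((1 XOR 0) XOR (0 XOR NOT 0))) -> 1
  row 14 [1110]: (1 XOR ((1 XOR 1) XOR (1 XOR NOT 1))) -> 0
  row 15 [1111]: (1 XOR ((1 XOR 1) XOR (1 XOR NOT 1))) -> 0
Full result column, 4 rows per line (P1,P2 fixed per line; P3,P4 runs 00..11 left to right):
  rows 0-3 [P1,P2=00]: 1100  = hex C
  rows 4-7 [P1,P2=01]: 0011  = hex 3
  rows 8-11 [P1,P2=10]: 0011  = hex 3
  rows 12-15 [P1,P2=11]: 1100  = hex C
Output column (row 0 .. row 15) = 1100001100111100
Output column grouped in 4s = 1100 0011 0011 1100 = 0xC33C
Convert to decimal digit by digit (value = value*16 + digit):
  C -> 12
  12*16 + 3 = 195
  195*16 + 3 = 3123
  3123*16 + 12 (C) = 49980
Decimal = 49980

49980


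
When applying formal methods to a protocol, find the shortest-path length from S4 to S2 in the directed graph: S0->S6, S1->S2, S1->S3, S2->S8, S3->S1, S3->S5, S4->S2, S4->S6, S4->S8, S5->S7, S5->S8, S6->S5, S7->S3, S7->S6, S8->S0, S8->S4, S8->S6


BFS layer-by-layer from S4:
  dist 0: {S4}
  dist 1: {S2, S6, S8}
  -> S2 reached at distance 1
Shortest path length = 1

1


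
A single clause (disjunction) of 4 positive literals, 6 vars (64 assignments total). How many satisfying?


Step 1: Total=2^6=64
Step 2: Unsat when all 4 false: 2^2=4
Step 3: Sat=64-4=60

60


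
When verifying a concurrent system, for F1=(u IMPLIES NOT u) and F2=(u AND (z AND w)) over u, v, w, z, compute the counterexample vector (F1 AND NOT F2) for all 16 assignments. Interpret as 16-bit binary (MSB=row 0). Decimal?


F1 = (u IMPLIES NOT u)
F2 = (u AND (z AND w))
Counterexample to F1=>F2 is where F1=1 and F2=0.
Evaluate each row (bits = u,v,w,z, MSB first):
  row 0 [0000]: F1=1 F2=0 -> F1&~F2 -> 1
  row 1 [0001]: F1=1 F2=0 -> F1&~F2 -> 1
  row 2 [0010]: F1=1 F2=0 -> F1&~F2 -> 1
  row 3 [0011]: F1=1 F2=0 -> F1&~F2 -> 1
  row 4 [0100]: F1=1 F2=0 -> F1&~F2 -> 1
  row 5 [0101]: F1=1 F2=0 -> F1&~F2 -> 1
  row 6 [0110]: F1=1 F2=0 -> F1&~F2 -> 1
  row 7 [0111]: F1=1 F2=0 -> F1&~F2 -> 1
  row 8 [1000]: F1=0 F2=0 -> F1&~F2 -> 0
  row 9 [1001]: F1=0 F2=0 -> F1&~F2 -> 0
  row 10 [1010]: F1=0 F2=0 -> F1&~F2 -> 0
  row 11 [1011]: F1=0 F2=1 -> F1&~F2 -> 0
  row 12 [1100]: F1=0 F2=0 -> F1&~F2 -> 0
  row 13 [1101]: F1=0 F2=0 -> F1&~F2 -> 0
  row 14 [1110]: F1=0 F2=0 -> F1&~F2 -> 0
  row 15 [1111]: F1=0 F2=1 -> F1&~F2 -> 0
Full result column, 4 rows per line (u,v fixed per line; w,z runs 00..11 left to right):
  rows 0-3 [u,v=00]: 1111  = hex F
  rows 4-7 [u,v=01]: 1111  = hex F
  rows 8-11 [u,v=10]: 0000  = hex 0
  rows 12-15 [u,v=11]: 0000  = hex 0
Counterexample vector (row 0 .. row 15) = 1111111100000000
Output column grouped in 4s = 1111 1111 0000 0000 = 0xFF00
Convert to decimal digit by digit (value = value*16 + digit):
  F -> 15
  15*16 + 15 (F) = 255
  255*16 + 0 = 4080
  4080*16 + 0 = 65280
Decimal = 65280

65280


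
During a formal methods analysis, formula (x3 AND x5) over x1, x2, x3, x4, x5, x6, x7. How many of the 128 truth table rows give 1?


Formula: (x3 AND x5) over 7 vars (128 rows)
Evaluate each row (x1, x2, x3, x4, x5, x6, x7 as bits, MSB first):
  row 0 [0000000]: (0 AND 0) -> 0
  row 1 [0000001]: (0 AND 0) -> 0
  row 2 [0000010]: (0 AND 0) -> 0
  row 3 [0000011]: (0 AND 0) -> 0
  row 4 [0000100]: (0 AND 1) -> 0
  (every remaining row is evaluated the same way; all 128 results are listed next)
Full result column, 8 rows per line (x1,x2,x3,x4 fixed per line; x5,x6,x7 runs 000..111 left to right):
  rows 0-7 [x1,x2,x3,x4=0000]: 00000000  (ones: 0)
  rows 8-15 [x1,x2,x3,x4=0001]: 00000000  (ones: 0)
  rows 16-23 [x1,x2,x3,x4=0010]: 00001111  (ones: 4)
  rows 24-31 [x1,x2,x3,x4=0011]: 00001111  (ones: 4)
  rows 32-39 [x1,x2,x3,x4=0100]: 00000000  (ones: 0)
  rows 40-47 [x1,x2,x3,x4=0101]: 00000000  (ones: 0)
  rows 48-55 [x1,x2,x3,x4=0110]: 00001111  (ones: 4)
  rows 56-63 [x1,x2,x3,x4=0111]: 00001111  (ones: 4)
  rows 64-71 [x1,x2,x3,x4=1000]: 00000000  (ones: 0)
  rows 72-79 [x1,x2,x3,x4=1001]: 00000000  (ones: 0)
  rows 80-87 [x1,x2,x3,x4=1010]: 00001111  (ones: 4)
  rows 88-95 [x1,x2,x3,x4=1011]: 00001111  (ones: 4)
  rows 96-103 [x1,x2,x3,x4=1100]: 00000000  (ones: 0)
  rows 104-111 [x1,x2,x3,x4=1101]: 00000000  (ones: 0)
  rows 112-119 [x1,x2,x3,x4=1110]: 00001111  (ones: 4)
  rows 120-127 [x1,x2,x3,x4=1111]: 00001111  (ones: 4)
Count of 1-rows = 0+0+4+4+0+0+4+4+0+0+4+4+0+0+4+4 = 32

32


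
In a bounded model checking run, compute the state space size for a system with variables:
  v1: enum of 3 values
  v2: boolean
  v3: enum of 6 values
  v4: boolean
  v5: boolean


State space = product of domain sizes of all variables.
Domain sizes:
  v1 (enum of 3 values): 3
  v2 (boolean): 2
  v3 (enum of 6 values): 6
  v4 (boolean): 2
  v5 (boolean): 2
Product = 3 * 2 * 6 * 2 * 2 = 144

144


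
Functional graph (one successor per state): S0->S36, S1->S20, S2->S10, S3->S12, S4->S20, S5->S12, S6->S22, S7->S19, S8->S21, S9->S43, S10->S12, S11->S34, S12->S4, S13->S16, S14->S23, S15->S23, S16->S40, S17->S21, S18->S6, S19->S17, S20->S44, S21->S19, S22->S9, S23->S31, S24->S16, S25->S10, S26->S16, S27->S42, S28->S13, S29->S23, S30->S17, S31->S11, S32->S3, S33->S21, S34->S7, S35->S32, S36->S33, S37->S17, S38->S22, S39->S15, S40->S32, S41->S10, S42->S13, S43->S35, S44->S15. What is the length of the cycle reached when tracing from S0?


Trace from S0 until a state repeats:
  S0 -> S36 -> S33 -> S21 -> S19 -> S17 -> S21
S21 first seen at step 3, revisited at step 6.
Cycle length = 6 - 3 = 3

3


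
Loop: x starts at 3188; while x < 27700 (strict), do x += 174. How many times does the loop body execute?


Step 1: x goes from 3188 toward 27700 by 174; the body runs while x<27700, so iterations = ceil((bound-start)/step)
Step 2: Distance=24512
Step 3: ceil(24512/174)=141

141


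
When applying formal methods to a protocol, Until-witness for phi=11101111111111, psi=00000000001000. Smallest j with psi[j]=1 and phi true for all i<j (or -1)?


(phi U psi) at 0: need smallest j with psi[j]=1 and phi[i]=1 for all i in [0,j).
Scan from step 0:
  step 0: phi=1, psi=0 -> continue
  step 1: phi=1, psi=0 -> continue
  step 2: phi=1, psi=0 -> continue
  step 3: phi=0 -> phi-prefix broken from here
  step 10: psi=1 but phi already failed -> not a witness
  end of trace: no witness -> -1
Witness step = -1

-1


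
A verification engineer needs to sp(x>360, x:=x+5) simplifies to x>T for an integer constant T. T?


Formula: sp(P, x:=E) = exists old_x. (x = E[old_x/x]) AND P[old_x/x] (old_x is the value of x before the assignment; eliminate old_x by solving x = E[old_x/x] for old_x)
Step 1: Precondition P: x>360, i.e. old_x > 360
Step 2: Assignment gives x = old_x + 5, so old_x = x - 5
Step 3: Substitute into P: x - 5 > 360
Step 4: Simplify: x > 360+5 = 365

365


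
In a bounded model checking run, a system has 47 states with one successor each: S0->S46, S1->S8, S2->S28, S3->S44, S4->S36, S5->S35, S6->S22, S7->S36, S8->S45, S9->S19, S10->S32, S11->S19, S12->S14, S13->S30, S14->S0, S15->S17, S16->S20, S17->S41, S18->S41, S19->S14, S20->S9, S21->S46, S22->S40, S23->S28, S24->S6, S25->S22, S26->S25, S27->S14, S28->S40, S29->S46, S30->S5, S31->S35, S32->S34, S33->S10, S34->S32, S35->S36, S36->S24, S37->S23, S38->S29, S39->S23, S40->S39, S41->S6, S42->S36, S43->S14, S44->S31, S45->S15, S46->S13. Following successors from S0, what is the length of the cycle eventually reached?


Trace from S0 until a state repeats:
  S0 -> S46 -> S13 -> S30 -> S5 -> S35 -> S36 -> S24 -> S6 -> S22 -> S40 -> S39 -> S23 -> S28 -> S40
S40 first seen at step 10, revisited at step 14.
Cycle length = 14 - 10 = 4

4


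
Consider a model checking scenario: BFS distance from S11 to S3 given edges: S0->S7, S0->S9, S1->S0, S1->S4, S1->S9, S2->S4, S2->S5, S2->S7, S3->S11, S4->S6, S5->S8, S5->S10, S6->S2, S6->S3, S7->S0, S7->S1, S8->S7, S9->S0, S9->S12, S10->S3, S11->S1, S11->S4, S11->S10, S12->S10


BFS layer-by-layer from S11:
  dist 0: {S11}
  dist 1: {S1, S4, S10}
  dist 2: {S0, S3, S6, S9}
  -> S3 reached at distance 2
Shortest path length = 2

2


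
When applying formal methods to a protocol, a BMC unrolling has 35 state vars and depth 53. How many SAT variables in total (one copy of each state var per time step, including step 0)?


BMC unrolls to depth k, creating one copy of each state var for steps 0..k.
Step count = 53 + 1 = 54 (steps 0 through 53)
Vars per step = 35
Total = 35 * 54 = 1890

1890


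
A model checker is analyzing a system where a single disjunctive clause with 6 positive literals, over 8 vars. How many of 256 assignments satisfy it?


Step 1: Total=2^8=256
Step 2: Unsat when all 6 false: 2^2=4
Step 3: Sat=256-4=252

252


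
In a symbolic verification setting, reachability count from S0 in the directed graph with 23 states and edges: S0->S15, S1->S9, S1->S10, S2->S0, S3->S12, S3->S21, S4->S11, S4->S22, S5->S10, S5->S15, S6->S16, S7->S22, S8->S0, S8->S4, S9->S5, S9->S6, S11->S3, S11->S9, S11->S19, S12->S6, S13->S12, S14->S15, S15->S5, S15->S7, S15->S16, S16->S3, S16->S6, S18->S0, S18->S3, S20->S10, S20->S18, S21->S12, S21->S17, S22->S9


BFS from S0:
  layer 0: {S0}
  layer 1: {S15}
  layer 2: {S5, S7, S16}
  layer 3: {S3, S6, S10, S22}
  layer 4: {S9, S12, S21}
  layer 5: {S17}
Reachable set: {S0, S3, S5, S6, S7, S9, S10, S12, S15, S16, S17, S21, S22}
Count = 13

13


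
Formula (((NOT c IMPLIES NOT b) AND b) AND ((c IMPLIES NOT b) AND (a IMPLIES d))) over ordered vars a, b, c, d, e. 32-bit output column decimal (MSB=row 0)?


Formula: (((NOT c IMPLIES NOT b) AND b) AND ((c IMPLIES NOT b) AND (a IMPLIES d))) over a, b, c, d, e (32 rows)
Evaluate each row (bits = a,b,c,d,e, MSB first):
  row 0 [00000]: (((NOT 0 IMPLIES NOT 0) AND 0) AND ((0 IMPLIES NOT 0) AND (0 IMPLIES 0))) -> 0
  row 1 [00001]: (((NOT 0 IMPLIES NOT 0) AND 0) AND ((0 IMPLIES NOT 0) AND (0 IMPLIES 0))) -> 0
  row 2 [00010]: (((NOT 0 IMPLIES NOT 0) AND 0) AND ((0 IMPLIES NOT 0) AND (0 IMPLIES 1))) -> 0
  row 3 [00011]: (((NOT 0 IMPLIES NOT 0) AND 0) AND ((0 IMPLIES NOT 0) AND (0 IMPLIES 1))) -> 0
  row 4 [00100]: (((NOT 1 IMPLIES NOT 0) AND 0) AND ((1 IMPLIES NOT 0) AND (0 IMPLIES 0))) -> 0
  row 5 [00101]: (((NOT 1 IMPLIES NOT 0) AND 0) AND ((1 IMPLIES NOT 0) AND (0 IMPLIES 0))) -> 0
  row 6 [00110]: (((NOT 1 IMPLIES NOT 0) AND 0) AND ((1 IMPLIES NOT 0) AND (0 IMPLIES 1))) -> 0
  row 7 [00111]: (((NOT 1 IMPLIES NOT 0) AND 0) AND ((1 IMPLIES NOT 0) AND (0 IMPLIES 1))) -> 0
  row 8 [01000]: (((NOT 0 IMPLIES NOT 1) AND 1) AND ((0 IMPLIES NOT 1) AND (0 IMPLIES 0))) -> 0
  row 9 [01001]: (((NOT 0 IMPLIES NOT 1) AND 1) AND ((0 IMPLIES NOT 1) AND (0 IMPLIES 0))) -> 0
  row 10 [01010]: (((NOT 0 IMPLIES NOT 1) AND 1) AND ((0 IMPLIES NOT 1) AND (0 IMPLIES 1))) -> 0
  row 11 [01011]: (((NOT 0 IMPLIES NOT 1) AND 1) AND ((0 IMPLIES NOT 1) AND (0 IMPLIES 1))) -> 0
  row 12 [01100]: (((NOT 1 IMPLIES NOT 1) AND 1) AND ((1 IMPLIES NOT 1) AND (0 IMPLIES 0))) -> 0
  row 13 [01101]: (((NOT 1 IMPLIES NOT 1) AND 1) AND ((1 IMPLIES NOT 1) AND (0 IMPLIES 0))) -> 0
  row 14 [01110]: (((NOT 1 IMPLIES NOT 1) AND 1) AND ((1 IMPLIES NOT 1) AND (0 IMPLIES 1))) -> 0
  row 15 [01111]: (((NOT 1 IMPLIES NOT 1) AND 1) AND ((1 IMPLIES NOT 1) AND (0 IMPLIES 1))) -> 0
  row 16 [10000]: (((NOT 0 IMPLIES NOT 0) AND 0) AND ((0 IMPLIES NOT 0) AND (1 IMPLIES 0))) -> 0
  row 17 [10001]: (((NOT 0 IMPLIES NOT 0) AND 0) AND ((0 IMPLIES NOT 0) AND (1 IMPLIES 0))) -> 0
  row 18 [10010]: (((NOT 0 IMPLIES NOT 0) AND 0) AND ((0 IMPLIES NOT 0) AND (1 IMPLIES 1))) -> 0
  row 19 [10011]: (((NOT 0 IMPLIES NOT 0) AND 0) AND ((0 IMPLIES NOT 0) AND (1 IMPLIES 1))) -> 0
  row 20 [10100]: (((NOT 1 IMPLIES NOT 0) AND 0) AND ((1 IMPLIES NOT 0) AND (1 IMPLIES 0))) -> 0
  row 21 [10101]: (((NOT 1 IMPLIES NOT 0) AND 0) AND ((1 IMPLIES NOT 0) AND (1 IMPLIES 0))) -> 0
  row 22 [10110]: (((NOT 1 IMPLIES NOT 0) AND 0) AND ((1 IMPLIES NOT 0) AND (1 IMPLIES 1))) -> 0
  row 23 [10111]: (((NOT 1 IMPLIES NOT 0) AND 0) AND ((1 IMPLIES NOT 0) AND (1 IMPLIES 1))) -> 0
  row 24 [11000]: (((NOT 0 IMPLIES NOT 1) AND 1) AND ((0 IMPLIES NOT 1) AND (1 IMPLIES 0))) -> 0
  row 25 [11001]: (((NOT 0 IMPLIES NOT 1) AND 1) AND ((0 IMPLIES NOT 1) AND (1 IMPLIES 0))) -> 0
  row 26 [11010]: (((NOT 0 IMPLIES NOT 1) AND 1) AND ((0 IMPLIES NOT 1) AND (1 IMPLIES 1))) -> 0
  row 27 [11011]: (((NOT 0 IMPLIES NOT 1) AND 1) AND ((0 IMPLIES NOT 1) AND (1 IMPLIES 1))) -> 0
  row 28 [11100]: (((NOT 1 IMPLIES NOT 1) AND 1) AND ((1 IMPLIES NOT 1) AND (1 IMPLIES 0))) -> 0
  row 29 [11101]: (((NOT 1 IMPLIES NOT 1) AND 1) AND ((1 IMPLIES NOT 1) AND (1 IMPLIES 0))) -> 0
  row 30 [11110]: (((NOT 1 IMPLIES NOT 1) AND 1) AND ((1 IMPLIES NOT 1) AND (1 IMPLIES 1))) -> 0
  row 31 [11111]: (((NOT 1 IMPLIES NOT 1) AND 1) AND ((1 IMPLIES NOT 1) AND (1 IMPLIES 1))) -> 0
Full result column, 4 rows per line (a,b,c fixed per line; d,e runs 00..11 left to right):
  rows 0-3 [a,b,c=000]: 0000  = hex 0
  rows 4-7 [a,b,c=001]: 0000  = hex 0
  rows 8-11 [a,b,c=010]: 0000  = hex 0
  rows 12-15 [a,b,c=011]: 0000  = hex 0
  rows 16-19 [a,b,c=100]: 0000  = hex 0
  rows 20-23 [a,b,c=101]: 0000  = hex 0
  rows 24-27 [a,b,c=110]: 0000  = hex 0
  rows 28-31 [a,b,c=111]: 0000  = hex 0
Output column (row 0 .. row 31) = 00000000000000000000000000000000
Output column grouped in 4s = 0000 0000 0000 0000 0000 0000 0000 0000 = 0x00000000
Convert to decimal digit by digit (value = value*16 + digit):
  0 -> 0
  0*16 + 0 = 0
  0*16 + 0 = 0
  0*16 + 0 = 0
  0*16 + 0 = 0
  0*16 + 0 = 0
  0*16 + 0 = 0
  0*16 + 0 = 0
Decimal = 0

0


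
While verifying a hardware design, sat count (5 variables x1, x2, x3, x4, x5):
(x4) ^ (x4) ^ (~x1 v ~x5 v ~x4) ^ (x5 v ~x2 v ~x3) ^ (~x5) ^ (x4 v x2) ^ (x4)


CNF with 7 clauses over 5 vars (32 assignments).
An assignment satisfies CNF iff every clause has >=1 true literal.
Check each row (bits = x1,x2,x3,x4,x5; clause T/F shown):
  row 0 [00000]: clauses=FFTTTFF -> 0
  row 1 [00001]: clauses=FFTTFFF -> 0
  row 2 [00010]: clauses=TTTTTTT -> 1
  row 3 [00011]: clauses=TTTTFTT -> 0
  row 4 [00100]: clauses=FFTTTFF -> 0
  row 5 [00101]: clauses=FFTTFFF -> 0
  row 6 [00110]: clauses=TTTTTTT -> 1
  row 7 [00111]: clauses=TTTTFTT -> 0
  row 8 [01000]: clauses=FFTTTTF -> 0
  row 9 [01001]: clauses=FFTTFTF -> 0
  row 10 [01010]: clauses=TTTTTTT -> 1
  row 11 [01011]: clauses=TTTTFTT -> 0
  row 12 [01100]: clauses=FFTFTTF -> 0
  row 13 [01101]: clauses=FFTTFTF -> 0
  row 14 [01110]: clauses=TTTFTTT -> 0
  row 15 [01111]: clauses=TTTTFTT -> 0
  row 16 [10000]: clauses=FFTTTFF -> 0
  row 17 [10001]: clauses=FFTTFFF -> 0
  row 18 [10010]: clauses=TTTTTTT -> 1
  row 19 [10011]: clauses=TTFTFTT -> 0
  row 20 [10100]: clauses=FFTTTFF -> 0
  row 21 [10101]: clauses=FFTTFFF -> 0
  row 22 [10110]: clauses=TTTTTTT -> 1
  row 23 [10111]: clauses=TTFTFTT -> 0
  row 24 [11000]: clauses=FFTTTTF -> 0
  row 25 [11001]: clauses=FFTTFTF -> 0
  row 26 [11010]: clauses=TTTTTTT -> 1
  row 27 [11011]: clauses=TTFTFTT -> 0
  row 28 [11100]: clauses=FFTFTTF -> 0
  row 29 [11101]: clauses=FFTTFTF -> 0
  row 30 [11110]: clauses=TTTFTTT -> 0
  row 31 [11111]: clauses=TTFTFTT -> 0
Full result column, 8 rows per line (x1,x2 fixed per line; x3,x4,x5 runs 000..111 left to right):
  rows 0-7 [x1,x2=00]: 00100010  (ones: 2)
  rows 8-15 [x1,x2=01]: 00100000  (ones: 1)
  rows 16-23 [x1,x2=10]: 00100010  (ones: 2)
  rows 24-31 [x1,x2=11]: 00100000  (ones: 1)
Satisfying assignments = 2+1+2+1 = 6

6


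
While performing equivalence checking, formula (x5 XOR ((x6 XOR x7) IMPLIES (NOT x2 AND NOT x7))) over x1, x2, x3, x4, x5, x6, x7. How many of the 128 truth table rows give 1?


Formula: (x5 XOR ((x6 XOR x7) IMPLIES (NOT x2 AND NOT x7))) over 7 vars (128 rows)
Evaluate each row (x1, x2, x3, x4, x5, x6, x7 as bits, MSB first):
  row 0 [0000000]: (0 XOR ((0 XOR 0) IMPLIES (NOT 0 AND NOT 0))) -> 1
  row 1 [0000001]: (0 XOR ((0 XOR 1) IMPLIES (NOT 0 AND NOT 1))) -> 0
  row 2 [0000010]: (0 XOR ((1 XOR 0) IMPLIES (NOT 0 AND NOT 0))) -> 1
  row 3 [0000011]: (0 XOR ((1 XOR 1) IMPLIES (NOT 0 AND NOT 1))) -> 1
  row 4 [0000100]: (1 XOR ((0 XOR 0) IMPLIES (NOT 0 AND NOT 0))) -> 0
  (every remaining row is evaluated the same way; all 128 results are listed next)
Full result column, 8 rows per line (x1,x2,x3,x4 fixed per line; x5,x6,x7 runs 000..111 left to right):
  rows 0-7 [x1,x2,x3,x4=0000]: 10110100  (ones: 4)
  rows 8-15 [x1,x2,x3,x4=0001]: 10110100  (ones: 4)
  rows 16-23 [x1,x2,x3,x4=0010]: 10110100  (ones: 4)
  rows 24-31 [x1,x2,x3,x4=0011]: 10110100  (ones: 4)
  rows 32-39 [x1,x2,x3,x4=0100]: 10010110  (ones: 4)
  rows 40-47 [x1,x2,x3,x4=0101]: 10010110  (ones: 4)
  rows 48-55 [x1,x2,x3,x4=0110]: 10010110  (ones: 4)
  rows 56-63 [x1,x2,x3,x4=0111]: 10010110  (ones: 4)
  rows 64-71 [x1,x2,x3,x4=1000]: 10110100  (ones: 4)
  rows 72-79 [x1,x2,x3,x4=1001]: 10110100  (ones: 4)
  rows 80-87 [x1,x2,x3,x4=1010]: 10110100  (ones: 4)
  rows 88-95 [x1,x2,x3,x4=1011]: 10110100  (ones: 4)
  rows 96-103 [x1,x2,x3,x4=1100]: 10010110  (ones: 4)
  rows 104-111 [x1,x2,x3,x4=1101]: 10010110  (ones: 4)
  rows 112-119 [x1,x2,x3,x4=1110]: 10010110  (ones: 4)
  rows 120-127 [x1,x2,x3,x4=1111]: 10010110  (ones: 4)
Count of 1-rows = 4+4+4+4+4+4+4+4+4+4+4+4+4+4+4+4 = 64

64


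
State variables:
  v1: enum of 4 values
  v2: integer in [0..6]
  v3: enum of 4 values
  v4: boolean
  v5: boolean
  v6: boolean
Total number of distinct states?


State space = product of domain sizes of all variables.
Domain sizes:
  v1 (enum of 4 values): 4
  v2 (integer in [0..6]): 7
  v3 (enum of 4 values): 4
  v4 (boolean): 2
  v5 (boolean): 2
  v6 (boolean): 2
Product = 4 * 7 * 4 * 2 * 2 * 2 = 896

896


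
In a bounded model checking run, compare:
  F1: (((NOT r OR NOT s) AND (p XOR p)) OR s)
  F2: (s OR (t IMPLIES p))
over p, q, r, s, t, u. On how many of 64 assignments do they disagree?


F1 = (((NOT r OR NOT s) AND (p XOR p)) OR s)
F2 = (s OR (t IMPLIES p))
Evaluate both on each of 64 rows (bits = p,q,r,s,t,u):
  row 0 [000000]: F1=0 F2=1 (differ) -> 1
  row 1 [000001]: F1=0 F2=1 (differ) -> 1
  row 2 [000010]: F1=0 F2=0 -> 0
  row 3 [000011]: F1=0 F2=0 -> 0
  row 4 [000100]: F1=1 F2=1 -> 0
  (every remaining row is evaluated the same way; all 64 results are listed next)
Full result column, 8 rows per line (p,q,r fixed per line; s,t,u runs 000..111 left to right):
  rows 0-7 [p,q,r=000]: 11000000  (ones: 2)
  rows 8-15 [p,q,r=001]: 11000000  (ones: 2)
  rows 16-23 [p,q,r=010]: 11000000  (ones: 2)
  rows 24-31 [p,q,r=011]: 11000000  (ones: 2)
  rows 32-39 [p,q,r=100]: 11110000  (ones: 4)
  rows 40-47 [p,q,r=101]: 11110000  (ones: 4)
  rows 48-55 [p,q,r=110]: 11110000  (ones: 4)
  rows 56-63 [p,q,r=111]: 11110000  (ones: 4)
Disagreements = 2+2+2+2+4+4+4+4 = 24

24


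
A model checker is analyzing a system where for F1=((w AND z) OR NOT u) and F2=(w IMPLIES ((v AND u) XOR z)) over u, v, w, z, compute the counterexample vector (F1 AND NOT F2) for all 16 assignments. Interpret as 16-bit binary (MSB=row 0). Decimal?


F1 = ((w AND z) OR NOT u)
F2 = (w IMPLIES ((v AND u) XOR z))
Counterexample to F1=>F2 is where F1=1 and F2=0.
Evaluate each row (bits = u,v,w,z, MSB first):
  row 0 [0000]: F1=1 F2=1 -> F1&~F2 -> 0
  row 1 [0001]: F1=1 F2=1 -> F1&~F2 -> 0
  row 2 [0010]: F1=1 F2=0 -> F1&~F2 -> 1
  row 3 [0011]: F1=1 F2=1 -> F1&~F2 -> 0
  row 4 [0100]: F1=1 F2=1 -> F1&~F2 -> 0
  row 5 [0101]: F1=1 F2=1 -> F1&~F2 -> 0
  row 6 [0110]: F1=1 F2=0 -> F1&~F2 -> 1
  row 7 [0111]: F1=1 F2=1 -> F1&~F2 -> 0
  row 8 [1000]: F1=0 F2=1 -> F1&~F2 -> 0
  row 9 [1001]: F1=0 F2=1 -> F1&~F2 -> 0
  row 10 [1010]: F1=0 F2=0 -> F1&~F2 -> 0
  row 11 [1011]: F1=1 F2=1 -> F1&~F2 -> 0
  row 12 [1100]: F1=0 F2=1 -> F1&~F2 -> 0
  row 13 [1101]: F1=0 F2=1 -> F1&~F2 -> 0
  row 14 [1110]: F1=0 F2=1 -> F1&~F2 -> 0
  row 15 [1111]: F1=1 F2=0 -> F1&~F2 -> 1
Full result column, 4 rows per line (u,v fixed per line; w,z runs 00..11 left to right):
  rows 0-3 [u,v=00]: 0010  = hex 2
  rows 4-7 [u,v=01]: 0010  = hex 2
  rows 8-11 [u,v=10]: 0000  = hex 0
  rows 12-15 [u,v=11]: 0001  = hex 1
Counterexample vector (row 0 .. row 15) = 0010001000000001
Output column grouped in 4s = 0010 0010 0000 0001 = 0x2201
Convert to decimal digit by digit (value = value*16 + digit):
  2 -> 2
  2*16 + 2 = 34
  34*16 + 0 = 544
  544*16 + 1 = 8705
Decimal = 8705

8705


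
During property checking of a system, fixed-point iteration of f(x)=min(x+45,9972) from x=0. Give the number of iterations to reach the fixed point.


Step 1: x=0, cap=9972, increment=45
Step 2: x grows by 45 each step until capped at 9972; fixed point is x=9972
Step 3: iterations = ceil(9972/45) = 222

222


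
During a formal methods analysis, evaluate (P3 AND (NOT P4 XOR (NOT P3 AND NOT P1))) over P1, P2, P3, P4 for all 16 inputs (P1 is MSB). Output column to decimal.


Formula: (P3 AND (NOT P4 XOR (NOT P3 AND NOT P1))) over P1, P2, P3, P4 (16 rows)
Evaluate each row (bits = P1,P2,P3,P4, MSB first):
  row 0 [0000]: (0 AND (NOT 0 XOR (NOT 0 AND NOT 0))) -> 0
  row 1 [0001]: (0 AND (NOT 1 XOR (NOT 0 AND NOT 0))) -> 0
  row 2 [0010]: (1 AND (NOT 0 XOR (NOT 1 AND NOT 0))) -> 1
  row 3 [0011]: (1 AND (NOT 1 XOR (NOT 1 AND NOT 0))) -> 0
  row 4 [0100]: (0 AND (NOT 0 XOR (NOT 0 AND NOT 0))) -> 0
  row 5 [0101]: (0 AND (NOT 1 XOR (NOT 0 AND NOT 0))) -> 0
  row 6 [0110]: (1 AND (NOT 0 XOR (NOT 1 AND NOT 0))) -> 1
  row 7 [0111]: (1 AND (NOT 1 XOR (NOT 1 AND NOT 0))) -> 0
  row 8 [1000]: (0 AND (NOT 0 XOR (NOT 0 AND NOT 1))) -> 0
  row 9 [1001]: (0 AND (NOT 1 XOR (NOT 0 AND NOT 1))) -> 0
  row 10 [1010]: (1 AND (NOT 0 XOR (NOT 1 AND NOT 1))) -> 1
  row 11 [1011]: (1 AND (NOT 1 XOR (NOT 1 AND NOT 1))) -> 0
  row 12 [1100]: (0 AND (NOT 0 XOR (NOT 0 AND NOT 1))) -> 0
  row 13 [1101]: (0 AND (NOT 1 XOR (NOT 0 AND NOT 1))) -> 0
  row 14 [1110]: (1 AND (NOT 0 XOR (NOT 1 AND NOT 1))) -> 1
  row 15 [1111]: (1 AND (NOT 1 XOR (NOT 1 AND NOT 1))) -> 0
Full result column, 4 rows per line (P1,P2 fixed per line; P3,P4 runs 00..11 left to right):
  rows 0-3 [P1,P2=00]: 0010  = hex 2
  rows 4-7 [P1,P2=01]: 0010  = hex 2
  rows 8-11 [P1,P2=10]: 0010  = hex 2
  rows 12-15 [P1,P2=11]: 0010  = hex 2
Output column (row 0 .. row 15) = 0010001000100010
Output column grouped in 4s = 0010 0010 0010 0010 = 0x2222
Convert to decimal digit by digit (value = value*16 + digit):
  2 -> 2
  2*16 + 2 = 34
  34*16 + 2 = 546
  546*16 + 2 = 8738
Decimal = 8738

8738


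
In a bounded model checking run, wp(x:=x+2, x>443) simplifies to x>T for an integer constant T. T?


Formula: wp(x:=E, P) = P[E/x] (substitute E for x in postcondition)
Step 1: Postcondition: x>443
Step 2: Substitute x+2 for x: x+2>443
Step 3: Solve for x: x > 443-2 = 441

441


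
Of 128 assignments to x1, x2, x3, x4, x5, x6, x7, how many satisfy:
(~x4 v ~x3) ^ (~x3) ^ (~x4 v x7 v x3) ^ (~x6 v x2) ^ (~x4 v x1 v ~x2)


CNF with 5 clauses over 7 vars (128 assignments).
An assignment satisfies CNF iff every clause has >=1 true literal.
Check each row (bits = x1,x2,x3,x4,x5,x6,x7; clause T/F shown):
  row 0 [0000000]: clauses=TTTTT -> 1
  row 1 [0000001]: clauses=TTTTT -> 1
  row 2 [0000010]: clauses=TTTFT -> 0
  row 3 [0000011]: clauses=TTTFT -> 0
  row 4 [0000100]: clauses=TTTTT -> 1
  (every remaining row is evaluated the same way; all 128 results are listed next)
Full result column, 8 rows per line (x1,x2,x3,x4 fixed per line; x5,x6,x7 runs 000..111 left to right):
  rows 0-7 [x1,x2,x3,x4=0000]: 11001100  (ones: 4)
  rows 8-15 [x1,x2,x3,x4=0001]: 01000100  (ones: 2)
  rows 16-23 [x1,x2,x3,x4=0010]: 00000000  (ones: 0)
  rows 24-31 [x1,x2,x3,x4=0011]: 00000000  (ones: 0)
  rows 32-39 [x1,x2,x3,x4=0100]: 11111111  (ones: 8)
  rows 40-47 [x1,x2,x3,x4=0101]: 00000000  (ones: 0)
  rows 48-55 [x1,x2,x3,x4=0110]: 00000000  (ones: 0)
  rows 56-63 [x1,x2,x3,x4=0111]: 00000000  (ones: 0)
  rows 64-71 [x1,x2,x3,x4=1000]: 11001100  (ones: 4)
  rows 72-79 [x1,x2,x3,x4=1001]: 01000100  (ones: 2)
  rows 80-87 [x1,x2,x3,x4=1010]: 00000000  (ones: 0)
  rows 88-95 [x1,x2,x3,x4=1011]: 00000000  (ones: 0)
  rows 96-103 [x1,x2,x3,x4=1100]: 11111111  (ones: 8)
  rows 104-111 [x1,x2,x3,x4=1101]: 01010101  (ones: 4)
  rows 112-119 [x1,x2,x3,x4=1110]: 00000000  (ones: 0)
  rows 120-127 [x1,x2,x3,x4=1111]: 00000000  (ones: 0)
Satisfying assignments = 4+2+0+0+8+0+0+0+4+2+0+0+8+4+0+0 = 32

32


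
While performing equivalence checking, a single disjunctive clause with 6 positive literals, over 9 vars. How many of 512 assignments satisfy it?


Step 1: Total=2^9=512
Step 2: Unsat when all 6 false: 2^3=8
Step 3: Sat=512-8=504

504


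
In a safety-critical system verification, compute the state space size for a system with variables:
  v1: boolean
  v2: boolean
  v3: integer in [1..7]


State space = product of domain sizes of all variables.
Domain sizes:
  v1 (boolean): 2
  v2 (boolean): 2
  v3 (integer in [1..7]): 7
Product = 2 * 2 * 7 = 28

28


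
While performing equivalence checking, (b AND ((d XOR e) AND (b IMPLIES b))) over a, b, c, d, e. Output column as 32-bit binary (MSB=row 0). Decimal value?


Formula: (b AND ((d XOR e) AND (b IMPLIES b))) over a, b, c, d, e (32 rows)
Evaluate each row (bits = a,b,c,d,e, MSB first):
  row 0 [00000]: (0 AND ((0 XOR 0) AND (0 IMPLIES 0))) -> 0
  row 1 [00001]: (0 AND ((0 XOR 1) AND (0 IMPLIES 0))) -> 0
  row 2 [00010]: (0 AND ((1 XOR 0) AND (0 IMPLIES 0))) -> 0
  row 3 [00011]: (0 AND ((1 XOR 1) AND (0 IMPLIES 0))) -> 0
  row 4 [00100]: (0 AND ((0 XOR 0) AND (0 IMPLIES 0))) -> 0
  row 5 [00101]: (0 AND ((0 XOR 1) AND (0 IMPLIES 0))) -> 0
  row 6 [00110]: (0 AND ((1 XOR 0) AND (0 IMPLIES 0))) -> 0
  row 7 [00111]: (0 AND ((1 XOR 1) AND (0 IMPLIES 0))) -> 0
  row 8 [01000]: (1 AND ((0 XOR 0) AND (1 IMPLIES 1))) -> 0
  row 9 [01001]: (1 AND ((0 XOR 1) AND (1 IMPLIES 1))) -> 1
  row 10 [01010]: (1 AND ((1 XOR 0) AND (1 IMPLIES 1))) -> 1
  row 11 [01011]: (1 AND ((1 XOR 1) AND (1 IMPLIES 1))) -> 0
  row 12 [01100]: (1 AND ((0 XOR 0) AND (1 IMPLIES 1))) -> 0
  row 13 [01101]: (1 AND ((0 XOR 1) AND (1 IMPLIES 1))) -> 1
  row 14 [01110]: (1 AND ((1 XOR 0) AND (1 IMPLIES 1))) -> 1
  row 15 [01111]: (1 AND ((1 XOR 1) AND (1 IMPLIES 1))) -> 0
  row 16 [10000]: (0 AND ((0 XOR 0) AND (0 IMPLIES 0))) -> 0
  row 17 [10001]: (0 AND ((0 XOR 1) AND (0 IMPLIES 0))) -> 0
  row 18 [10010]: (0 AND ((1 XOR 0) AND (0 IMPLIES 0))) -> 0
  row 19 [10011]: (0 AND ((1 XOR 1) AND (0 IMPLIES 0))) -> 0
  row 20 [10100]: (0 AND ((0 XOR 0) AND (0 IMPLIES 0))) -> 0
  row 21 [10101]: (0 AND ((0 XOR 1) AND (0 IMPLIES 0))) -> 0
  row 22 [10110]: (0 AND ((1 XOR 0) AND (0 IMPLIES 0))) -> 0
  row 23 [10111]: (0 AND ((1 XOR 1) AND (0 IMPLIES 0))) -> 0
  row 24 [11000]: (1 AND ((0 XOR 0) AND (1 IMPLIES 1))) -> 0
  row 25 [11001]: (1 AND ((0 XOR 1) AND (1 IMPLIES 1))) -> 1
  row 26 [11010]: (1 AND ((1 XOR 0) AND (1 IMPLIES 1))) -> 1
  row 27 [11011]: (1 AND ((1 XOR 1) AND (1 IMPLIES 1))) -> 0
  row 28 [11100]: (1 AND ((0 XOR 0) AND (1 IMPLIES 1))) -> 0
  row 29 [11101]: (1 AND ((0 XOR 1) AND (1 IMPLIES 1))) -> 1
  row 30 [11110]: (1 AND ((1 XOR 0) AND (1 IMPLIES 1))) -> 1
  row 31 [11111]: (1 AND ((1 XOR 1) AND (1 IMPLIES 1))) -> 0
Full result column, 4 rows per line (a,b,c fixed per line; d,e runs 00..11 left to right):
  rows 0-3 [a,b,c=000]: 0000  = hex 0
  rows 4-7 [a,b,c=001]: 0000  = hex 0
  rows 8-11 [a,b,c=010]: 0110  = hex 6
  rows 12-15 [a,b,c=011]: 0110  = hex 6
  rows 16-19 [a,b,c=100]: 0000  = hex 0
  rows 20-23 [a,b,c=101]: 0000  = hex 0
  rows 24-27 [a,b,c=110]: 0110  = hex 6
  rows 28-31 [a,b,c=111]: 0110  = hex 6
Output column (row 0 .. row 31) = 00000000011001100000000001100110
Output column grouped in 4s = 0000 0000 0110 0110 0000 0000 0110 0110 = 0x00660066
Convert to decimal digit by digit (value = value*16 + digit):
  0 -> 0
  0*16 + 0 = 0
  0*16 + 6 = 6
  6*16 + 6 = 102
  102*16 + 0 = 1632
  1632*16 + 0 = 26112
  26112*16 + 6 = 417798
  417798*16 + 6 = 6684774
Decimal = 6684774

6684774


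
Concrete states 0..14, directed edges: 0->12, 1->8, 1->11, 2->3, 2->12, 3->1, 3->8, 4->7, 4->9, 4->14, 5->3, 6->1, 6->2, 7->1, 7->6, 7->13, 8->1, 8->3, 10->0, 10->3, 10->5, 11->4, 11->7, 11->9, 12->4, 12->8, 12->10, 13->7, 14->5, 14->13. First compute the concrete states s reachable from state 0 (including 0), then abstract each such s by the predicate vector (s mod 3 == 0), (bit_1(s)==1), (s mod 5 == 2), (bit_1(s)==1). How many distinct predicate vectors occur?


BFS from 0:
Concrete reachable: {0, 1, 2, 3, 4, 5, 6, 7, 8, 9, 10, 11, 12, 13, 14}
Abstract via predicates (s mod 3 == 0), (bit_1(s)==1), (s mod 5 == 2), (bit_1(s)==1):
  (0,0,0,0) <- {1, 4, 5, 8, 13}
  (0,1,0,1) <- {10, 11, 14}
  (0,1,1,1) <- {2, 7}
  (1,0,0,0) <- {0, 9}
  (1,0,1,0) <- {12}
  (1,1,0,1) <- {3, 6}
Distinct abstract states = 6

6


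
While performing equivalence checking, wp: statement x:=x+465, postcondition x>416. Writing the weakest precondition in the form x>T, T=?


Formula: wp(x:=E, P) = P[E/x] (substitute E for x in postcondition)
Step 1: Postcondition: x>416
Step 2: Substitute x+465 for x: x+465>416
Step 3: Solve for x: x > 416-465 = -49

-49


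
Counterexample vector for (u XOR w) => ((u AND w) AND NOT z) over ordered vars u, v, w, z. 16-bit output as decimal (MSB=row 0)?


F1 = (u XOR w)
F2 = ((u AND w) AND NOT z)
Counterexample to F1=>F2 is where F1=1 and F2=0.
Evaluate each row (bits = u,v,w,z, MSB first):
  row 0 [0000]: F1=0 F2=0 -> F1&~F2 -> 0
  row 1 [0001]: F1=0 F2=0 -> F1&~F2 -> 0
  row 2 [0010]: F1=1 F2=0 -> F1&~F2 -> 1
  row 3 [0011]: F1=1 F2=0 -> F1&~F2 -> 1
  row 4 [0100]: F1=0 F2=0 -> F1&~F2 -> 0
  row 5 [0101]: F1=0 F2=0 -> F1&~F2 -> 0
  row 6 [0110]: F1=1 F2=0 -> F1&~F2 -> 1
  row 7 [0111]: F1=1 F2=0 -> F1&~F2 -> 1
  row 8 [1000]: F1=1 F2=0 -> F1&~F2 -> 1
  row 9 [1001]: F1=1 F2=0 -> F1&~F2 -> 1
  row 10 [1010]: F1=0 F2=1 -> F1&~F2 -> 0
  row 11 [1011]: F1=0 F2=0 -> F1&~F2 -> 0
  row 12 [1100]: F1=1 F2=0 -> F1&~F2 -> 1
  row 13 [1101]: F1=1 F2=0 -> F1&~F2 -> 1
  row 14 [1110]: F1=0 F2=1 -> F1&~F2 -> 0
  row 15 [1111]: F1=0 F2=0 -> F1&~F2 -> 0
Full result column, 4 rows per line (u,v fixed per line; w,z runs 00..11 left to right):
  rows 0-3 [u,v=00]: 0011  = hex 3
  rows 4-7 [u,v=01]: 0011  = hex 3
  rows 8-11 [u,v=10]: 1100  = hex C
  rows 12-15 [u,v=11]: 1100  = hex C
Counterexample vector (row 0 .. row 15) = 0011001111001100
Output column grouped in 4s = 0011 0011 1100 1100 = 0x33CC
Convert to decimal digit by digit (value = value*16 + digit):
  3 -> 3
  3*16 + 3 = 51
  51*16 + 12 (C) = 828
  828*16 + 12 (C) = 13260
Decimal = 13260

13260


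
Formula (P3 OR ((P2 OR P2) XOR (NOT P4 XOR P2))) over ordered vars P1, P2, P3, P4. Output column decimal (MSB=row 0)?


Formula: (P3 OR ((P2 OR P2) XOR (NOT P4 XOR P2))) over P1, P2, P3, P4 (16 rows)
Evaluate each row (bits = P1,P2,P3,P4, MSB first):
  row 0 [0000]: (0 OR ((0 OR 0) XOR (NOT 0 XOR 0))) -> 1
  row 1 [0001]: (0 OR ((0 OR 0) XOR (NOT 1 XOR 0))) -> 0
  row 2 [0010]: (1 OR ((0 OR 0) XOR (NOT 0 XOR 0))) -> 1
  row 3 [0011]: (1 OR ((0 OR 0) XOR (NOT 1 XOR 0))) -> 1
  row 4 [0100]: (0 OR ((1 OR 1) XOR (NOT 0 XOR 1))) -> 1
  row 5 [0101]: (0 OR ((1 OR 1) XOR (NOT 1 XOR 1))) -> 0
  row 6 [0110]: (1 OR ((1 OR 1) XOR (NOT 0 XOR 1))) -> 1
  row 7 [0111]: (1 OR ((1 OR 1) XOR (NOT 1 XOR 1))) -> 1
  row 8 [1000]: (0 OR ((0 OR 0) XOR (NOT 0 XOR 0))) -> 1
  row 9 [1001]: (0 OR ((0 OR 0) XOR (NOT 1 XOR 0))) -> 0
  row 10 [1010]: (1 OR ((0 OR 0) XOR (NOT 0 XOR 0))) -> 1
  row 11 [1011]: (1 OR ((0 OR 0) XOR (NOT 1 XOR 0))) -> 1
  row 12 [1100]: (0 OR ((1 OR 1) XOR (NOT 0 XOR 1))) -> 1
  row 13 [1101]: (0 OR ((1 OR 1) XOR (NOT 1 XOR 1))) -> 0
  row 14 [1110]: (1 OR ((1 OR 1) XOR (NOT 0 XOR 1))) -> 1
  row 15 [1111]: (1 OR ((1 OR 1) XOR (NOT 1 XOR 1))) -> 1
Full result column, 4 rows per line (P1,P2 fixed per line; P3,P4 runs 00..11 left to right):
  rows 0-3 [P1,P2=00]: 1011  = hex B
  rows 4-7 [P1,P2=01]: 1011  = hex B
  rows 8-11 [P1,P2=10]: 1011  = hex B
  rows 12-15 [P1,P2=11]: 1011  = hex B
Output column (row 0 .. row 15) = 1011101110111011
Output column grouped in 4s = 1011 1011 1011 1011 = 0xBBBB
Convert to decimal digit by digit (value = value*16 + digit):
  B -> 11
  11*16 + 11 (B) = 187
  187*16 + 11 (B) = 3003
  3003*16 + 11 (B) = 48059
Decimal = 48059

48059


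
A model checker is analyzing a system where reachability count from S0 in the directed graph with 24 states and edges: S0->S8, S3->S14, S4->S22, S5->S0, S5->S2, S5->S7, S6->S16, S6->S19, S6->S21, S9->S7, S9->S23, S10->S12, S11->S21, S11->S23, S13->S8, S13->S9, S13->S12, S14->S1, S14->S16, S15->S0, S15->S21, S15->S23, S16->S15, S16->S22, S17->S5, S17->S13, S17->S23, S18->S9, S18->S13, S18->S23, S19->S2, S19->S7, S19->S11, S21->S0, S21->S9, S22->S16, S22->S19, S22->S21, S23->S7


BFS from S0:
  layer 0: {S0}
  layer 1: {S8}
Reachable set: {S0, S8}
Count = 2

2


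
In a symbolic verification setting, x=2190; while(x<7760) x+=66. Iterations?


Step 1: x goes from 2190 toward 7760 by 66; the body runs while x<7760, so iterations = ceil((bound-start)/step)
Step 2: Distance=5570
Step 3: ceil(5570/66)=85

85


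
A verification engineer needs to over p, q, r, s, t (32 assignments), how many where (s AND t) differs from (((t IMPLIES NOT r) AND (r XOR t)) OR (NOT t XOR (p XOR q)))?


F1 = (s AND t)
F2 = (((t IMPLIES NOT r) AND (r XOR t)) OR (NOT t XOR (p XOR q)))
Evaluate both on each of 32 rows (bits = p,q,r,s,t):
  row 0 [00000]: F1=0 F2=1 (differ) -> 1
  row 1 [00001]: F1=0 F2=1 (differ) -> 1
  row 2 [00010]: F1=0 F2=1 (differ) -> 1
  row 3 [00011]: F1=1 F2=1 -> 0
  row 4 [00100]: F1=0 F2=1 (differ) -> 1
  row 5 [00101]: F1=0 F2=0 -> 0
  row 6 [00110]: F1=0 F2=1 (differ) -> 1
  row 7 [00111]: F1=1 F2=0 (differ) -> 1
  row 8 [01000]: F1=0 F2=0 -> 0
  row 9 [01001]: F1=0 F2=1 (differ) -> 1
  row 10 [01010]: F1=0 F2=0 -> 0
  row 11 [01011]: F1=1 F2=1 -> 0
  row 12 [01100]: F1=0 F2=1 (differ) -> 1
  row 13 [01101]: F1=0 F2=1 (differ) -> 1
  row 14 [01110]: F1=0 F2=1 (differ) -> 1
  row 15 [01111]: F1=1 F2=1 -> 0
  row 16 [10000]: F1=0 F2=0 -> 0
  row 17 [10001]: F1=0 F2=1 (differ) -> 1
  row 18 [10010]: F1=0 F2=0 -> 0
  row 19 [10011]: F1=1 F2=1 -> 0
  row 20 [10100]: F1=0 F2=1 (differ) -> 1
  row 21 [10101]: F1=0 F2=1 (differ) -> 1
  row 22 [10110]: F1=0 F2=1 (differ) -> 1
  row 23 [10111]: F1=1 F2=1 -> 0
  row 24 [11000]: F1=0 F2=1 (differ) -> 1
  row 25 [11001]: F1=0 F2=1 (differ) -> 1
  row 26 [11010]: F1=0 F2=1 (differ) -> 1
  row 27 [11011]: F1=1 F2=1 -> 0
  row 28 [11100]: F1=0 F2=1 (differ) -> 1
  row 29 [11101]: F1=0 F2=0 -> 0
  row 30 [11110]: F1=0 F2=1 (differ) -> 1
  row 31 [11111]: F1=1 F2=0 (differ) -> 1
Full result column, 8 rows per line (p,q fixed per line; r,s,t runs 000..111 left to right):
  rows 0-7 [p,q=00]: 11101011  (ones: 6)
  rows 8-15 [p,q=01]: 01001110  (ones: 4)
  rows 16-23 [p,q=10]: 01001110  (ones: 4)
  rows 24-31 [p,q=11]: 11101011  (ones: 6)
Disagreements = 6+4+4+6 = 20

20
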